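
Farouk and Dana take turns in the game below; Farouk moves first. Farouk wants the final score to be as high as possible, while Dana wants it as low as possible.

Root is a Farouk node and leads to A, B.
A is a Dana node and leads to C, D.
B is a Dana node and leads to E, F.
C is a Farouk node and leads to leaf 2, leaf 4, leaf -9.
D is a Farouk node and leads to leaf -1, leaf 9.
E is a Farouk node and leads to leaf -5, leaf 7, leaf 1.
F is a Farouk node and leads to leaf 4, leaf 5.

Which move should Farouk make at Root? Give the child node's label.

B

C (Farouk): max(2, 4, -9) = 4
D (Farouk): max(-1, 9) = 9
A (Dana): min(4, 9) = 4
E (Farouk): max(-5, 7, 1) = 7
F (Farouk): max(4, 5) = 5
B (Dana): min(7, 5) = 5
Root (Farouk): max(4, 5) = 5
Farouk at Root wants the highest of {A=4, B=5}, so chooses B.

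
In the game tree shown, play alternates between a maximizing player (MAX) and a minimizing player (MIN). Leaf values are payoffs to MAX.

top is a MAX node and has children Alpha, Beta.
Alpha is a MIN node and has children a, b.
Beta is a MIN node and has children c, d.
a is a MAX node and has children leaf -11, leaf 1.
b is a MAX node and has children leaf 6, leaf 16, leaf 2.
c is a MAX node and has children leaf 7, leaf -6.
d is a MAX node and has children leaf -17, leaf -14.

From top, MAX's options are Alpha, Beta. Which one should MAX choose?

Alpha

a (MAX): max(-11, 1) = 1
b (MAX): max(6, 16, 2) = 16
Alpha (MIN): min(1, 16) = 1
c (MAX): max(7, -6) = 7
d (MAX): max(-17, -14) = -14
Beta (MIN): min(7, -14) = -14
top (MAX): max(1, -14) = 1
MAX at top wants the highest of {Alpha=1, Beta=-14}, so chooses Alpha.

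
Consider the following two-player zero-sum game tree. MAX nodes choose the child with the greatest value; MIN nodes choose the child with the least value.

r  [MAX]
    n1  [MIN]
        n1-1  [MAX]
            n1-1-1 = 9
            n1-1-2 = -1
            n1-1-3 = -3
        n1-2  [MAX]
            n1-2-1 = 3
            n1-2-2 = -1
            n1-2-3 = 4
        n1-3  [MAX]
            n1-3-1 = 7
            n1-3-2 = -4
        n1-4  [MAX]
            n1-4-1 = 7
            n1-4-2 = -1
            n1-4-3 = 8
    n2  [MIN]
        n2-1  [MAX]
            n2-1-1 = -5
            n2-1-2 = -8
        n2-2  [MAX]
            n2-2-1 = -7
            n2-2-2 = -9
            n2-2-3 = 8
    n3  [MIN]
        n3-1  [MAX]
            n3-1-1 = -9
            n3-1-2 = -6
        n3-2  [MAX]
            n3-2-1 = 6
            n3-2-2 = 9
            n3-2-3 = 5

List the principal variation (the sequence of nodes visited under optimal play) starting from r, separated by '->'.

r -> n1 -> n1-2 -> n1-2-3

n1-1 (MAX): max(9, -1, -3) = 9
n1-2 (MAX): max(3, -1, 4) = 4
n1-3 (MAX): max(7, -4) = 7
n1-4 (MAX): max(7, -1, 8) = 8
n1 (MIN): min(9, 4, 7, 8) = 4
n2-1 (MAX): max(-5, -8) = -5
n2-2 (MAX): max(-7, -9, 8) = 8
n2 (MIN): min(-5, 8) = -5
n3-1 (MAX): max(-9, -6) = -6
n3-2 (MAX): max(6, 9, 5) = 9
n3 (MIN): min(-6, 9) = -6
r (MAX): max(4, -5, -6) = 4
At r, MAX picks n1 (highest: 4).
At n1, MIN picks n1-2 (lowest: 4).
At n1-2, MAX picks n1-2-3 (highest: 4).
Terminal value 4.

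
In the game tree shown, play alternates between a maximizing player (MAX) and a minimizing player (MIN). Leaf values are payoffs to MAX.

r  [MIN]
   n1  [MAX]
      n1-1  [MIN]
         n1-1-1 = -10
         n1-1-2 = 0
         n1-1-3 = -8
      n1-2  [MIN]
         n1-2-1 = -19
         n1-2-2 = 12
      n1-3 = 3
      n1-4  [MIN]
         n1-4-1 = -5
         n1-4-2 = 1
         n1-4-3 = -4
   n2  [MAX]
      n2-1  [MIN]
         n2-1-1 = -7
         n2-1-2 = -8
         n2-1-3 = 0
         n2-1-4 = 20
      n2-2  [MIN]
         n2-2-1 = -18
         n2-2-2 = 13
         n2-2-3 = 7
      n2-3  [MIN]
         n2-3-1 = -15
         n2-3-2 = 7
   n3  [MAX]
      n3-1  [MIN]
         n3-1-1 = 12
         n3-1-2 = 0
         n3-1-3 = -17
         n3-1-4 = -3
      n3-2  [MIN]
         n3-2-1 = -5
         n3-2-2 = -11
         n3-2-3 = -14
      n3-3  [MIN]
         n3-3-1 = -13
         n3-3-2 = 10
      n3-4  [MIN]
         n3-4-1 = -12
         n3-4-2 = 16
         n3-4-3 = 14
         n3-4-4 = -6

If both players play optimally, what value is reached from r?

n1-1 (MIN): min(-10, 0, -8) = -10
n1-2 (MIN): min(-19, 12) = -19
n1-4 (MIN): min(-5, 1, -4) = -5
n1 (MAX): max(-10, -19, 3, -5) = 3
n2-1 (MIN): min(-7, -8, 0, 20) = -8
n2-2 (MIN): min(-18, 13, 7) = -18
n2-3 (MIN): min(-15, 7) = -15
n2 (MAX): max(-8, -18, -15) = -8
n3-1 (MIN): min(12, 0, -17, -3) = -17
n3-2 (MIN): min(-5, -11, -14) = -14
n3-3 (MIN): min(-13, 10) = -13
n3-4 (MIN): min(-12, 16, 14, -6) = -12
n3 (MAX): max(-17, -14, -13, -12) = -12
r (MIN): min(3, -8, -12) = -12

-12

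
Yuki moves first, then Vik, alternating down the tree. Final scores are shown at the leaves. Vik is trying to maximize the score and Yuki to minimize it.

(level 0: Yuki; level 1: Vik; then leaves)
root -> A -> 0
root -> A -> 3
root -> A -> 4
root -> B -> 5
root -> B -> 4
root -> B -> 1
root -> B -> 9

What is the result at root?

4

A (Vik): max(0, 3, 4) = 4
B (Vik): max(5, 4, 1, 9) = 9
root (Yuki): min(4, 9) = 4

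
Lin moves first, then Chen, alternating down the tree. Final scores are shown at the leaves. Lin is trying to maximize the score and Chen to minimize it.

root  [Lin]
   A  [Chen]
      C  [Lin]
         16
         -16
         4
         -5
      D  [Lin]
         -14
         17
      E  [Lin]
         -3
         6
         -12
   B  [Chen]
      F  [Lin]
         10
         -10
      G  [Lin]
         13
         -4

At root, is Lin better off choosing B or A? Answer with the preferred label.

B

F (Lin): max(10, -10) = 10
G (Lin): max(13, -4) = 13
B (Chen): min(10, 13) = 10
C (Lin): max(16, -16, 4, -5) = 16
D (Lin): max(-14, 17) = 17
E (Lin): max(-3, 6, -12) = 6
A (Chen): min(16, 17, 6) = 6
Lin prefers the higher value; B=10, A=6. B is better since 10 > 6.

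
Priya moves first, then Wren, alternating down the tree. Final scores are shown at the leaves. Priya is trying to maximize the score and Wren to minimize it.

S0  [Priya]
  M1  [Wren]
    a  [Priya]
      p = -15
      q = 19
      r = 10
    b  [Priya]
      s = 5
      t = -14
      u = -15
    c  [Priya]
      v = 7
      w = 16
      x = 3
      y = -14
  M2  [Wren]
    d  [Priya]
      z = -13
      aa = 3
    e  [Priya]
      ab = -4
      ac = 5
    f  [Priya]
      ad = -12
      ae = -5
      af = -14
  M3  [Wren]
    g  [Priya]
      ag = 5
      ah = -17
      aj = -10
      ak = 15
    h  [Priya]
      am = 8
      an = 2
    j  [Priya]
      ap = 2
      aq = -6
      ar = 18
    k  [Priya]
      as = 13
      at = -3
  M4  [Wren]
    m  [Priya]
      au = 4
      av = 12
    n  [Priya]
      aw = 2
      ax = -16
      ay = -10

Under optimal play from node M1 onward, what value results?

a (Priya): max(-15, 19, 10) = 19
b (Priya): max(5, -14, -15) = 5
c (Priya): max(7, 16, 3, -14) = 16
M1 (Wren): min(19, 5, 16) = 5

5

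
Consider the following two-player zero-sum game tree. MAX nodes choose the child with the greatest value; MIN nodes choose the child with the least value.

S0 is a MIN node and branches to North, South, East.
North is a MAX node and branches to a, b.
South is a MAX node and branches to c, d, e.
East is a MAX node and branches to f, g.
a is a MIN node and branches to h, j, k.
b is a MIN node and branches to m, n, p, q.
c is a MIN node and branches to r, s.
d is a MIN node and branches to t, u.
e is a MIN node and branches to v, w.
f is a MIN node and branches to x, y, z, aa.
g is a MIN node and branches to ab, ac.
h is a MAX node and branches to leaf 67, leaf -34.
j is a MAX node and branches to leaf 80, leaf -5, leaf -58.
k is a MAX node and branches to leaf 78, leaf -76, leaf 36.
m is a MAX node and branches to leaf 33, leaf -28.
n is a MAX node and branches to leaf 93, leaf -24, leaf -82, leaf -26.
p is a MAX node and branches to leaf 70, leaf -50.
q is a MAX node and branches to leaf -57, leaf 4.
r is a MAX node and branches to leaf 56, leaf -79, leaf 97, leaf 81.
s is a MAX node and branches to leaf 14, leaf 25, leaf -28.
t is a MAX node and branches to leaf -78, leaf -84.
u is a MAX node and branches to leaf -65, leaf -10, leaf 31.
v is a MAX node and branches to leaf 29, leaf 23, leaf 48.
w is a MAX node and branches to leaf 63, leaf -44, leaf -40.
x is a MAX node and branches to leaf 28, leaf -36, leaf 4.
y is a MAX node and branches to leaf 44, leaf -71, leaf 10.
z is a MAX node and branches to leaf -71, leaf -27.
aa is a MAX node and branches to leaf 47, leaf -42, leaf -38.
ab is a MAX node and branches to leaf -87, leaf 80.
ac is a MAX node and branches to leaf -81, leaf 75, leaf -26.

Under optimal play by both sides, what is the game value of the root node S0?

h (MAX): max(67, -34) = 67
j (MAX): max(80, -5, -58) = 80
k (MAX): max(78, -76, 36) = 78
a (MIN): min(67, 80, 78) = 67
m (MAX): max(33, -28) = 33
n (MAX): max(93, -24, -82, -26) = 93
p (MAX): max(70, -50) = 70
q (MAX): max(-57, 4) = 4
b (MIN): min(33, 93, 70, 4) = 4
North (MAX): max(67, 4) = 67
r (MAX): max(56, -79, 97, 81) = 97
s (MAX): max(14, 25, -28) = 25
c (MIN): min(97, 25) = 25
t (MAX): max(-78, -84) = -78
u (MAX): max(-65, -10, 31) = 31
d (MIN): min(-78, 31) = -78
v (MAX): max(29, 23, 48) = 48
w (MAX): max(63, -44, -40) = 63
e (MIN): min(48, 63) = 48
South (MAX): max(25, -78, 48) = 48
x (MAX): max(28, -36, 4) = 28
y (MAX): max(44, -71, 10) = 44
z (MAX): max(-71, -27) = -27
aa (MAX): max(47, -42, -38) = 47
f (MIN): min(28, 44, -27, 47) = -27
ab (MAX): max(-87, 80) = 80
ac (MAX): max(-81, 75, -26) = 75
g (MIN): min(80, 75) = 75
East (MAX): max(-27, 75) = 75
S0 (MIN): min(67, 48, 75) = 48

48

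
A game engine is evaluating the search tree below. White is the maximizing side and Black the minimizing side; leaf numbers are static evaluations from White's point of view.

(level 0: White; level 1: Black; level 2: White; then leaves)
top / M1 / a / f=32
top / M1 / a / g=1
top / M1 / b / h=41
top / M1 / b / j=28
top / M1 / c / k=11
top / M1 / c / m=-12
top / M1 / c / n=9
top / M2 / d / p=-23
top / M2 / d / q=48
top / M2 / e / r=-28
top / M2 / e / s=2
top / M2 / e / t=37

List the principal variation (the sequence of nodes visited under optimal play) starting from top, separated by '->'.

top -> M2 -> e -> t

a (White): max(32, 1) = 32
b (White): max(41, 28) = 41
c (White): max(11, -12, 9) = 11
M1 (Black): min(32, 41, 11) = 11
d (White): max(-23, 48) = 48
e (White): max(-28, 2, 37) = 37
M2 (Black): min(48, 37) = 37
top (White): max(11, 37) = 37
At top, White picks M2 (highest: 37).
At M2, Black picks e (lowest: 37).
At e, White picks t (highest: 37).
Terminal value 37.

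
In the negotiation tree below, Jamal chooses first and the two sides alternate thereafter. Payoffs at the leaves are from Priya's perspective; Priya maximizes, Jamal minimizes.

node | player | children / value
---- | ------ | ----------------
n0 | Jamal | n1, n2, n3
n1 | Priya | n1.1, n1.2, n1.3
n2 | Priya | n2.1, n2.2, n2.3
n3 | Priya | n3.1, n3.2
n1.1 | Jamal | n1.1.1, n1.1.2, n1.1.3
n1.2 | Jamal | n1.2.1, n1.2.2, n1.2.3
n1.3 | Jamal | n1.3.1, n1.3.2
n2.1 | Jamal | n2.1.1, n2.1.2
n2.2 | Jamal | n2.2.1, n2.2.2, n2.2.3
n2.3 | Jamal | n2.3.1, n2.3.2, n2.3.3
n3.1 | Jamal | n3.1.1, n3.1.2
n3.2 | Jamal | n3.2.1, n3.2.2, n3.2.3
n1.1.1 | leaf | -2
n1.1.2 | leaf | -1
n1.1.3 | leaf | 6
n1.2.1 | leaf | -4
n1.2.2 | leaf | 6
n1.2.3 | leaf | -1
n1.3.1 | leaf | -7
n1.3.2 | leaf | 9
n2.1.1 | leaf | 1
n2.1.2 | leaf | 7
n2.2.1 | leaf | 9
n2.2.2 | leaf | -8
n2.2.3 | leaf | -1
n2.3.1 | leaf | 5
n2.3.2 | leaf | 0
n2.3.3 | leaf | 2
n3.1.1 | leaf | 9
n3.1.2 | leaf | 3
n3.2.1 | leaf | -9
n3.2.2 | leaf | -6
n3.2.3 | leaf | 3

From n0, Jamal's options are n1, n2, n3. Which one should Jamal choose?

n1

n1.1 (Jamal): min(-2, -1, 6) = -2
n1.2 (Jamal): min(-4, 6, -1) = -4
n1.3 (Jamal): min(-7, 9) = -7
n1 (Priya): max(-2, -4, -7) = -2
n2.1 (Jamal): min(1, 7) = 1
n2.2 (Jamal): min(9, -8, -1) = -8
n2.3 (Jamal): min(5, 0, 2) = 0
n2 (Priya): max(1, -8, 0) = 1
n3.1 (Jamal): min(9, 3) = 3
n3.2 (Jamal): min(-9, -6, 3) = -9
n3 (Priya): max(3, -9) = 3
n0 (Jamal): min(-2, 1, 3) = -2
Jamal at n0 wants the lowest of {n1=-2, n2=1, n3=3}, so chooses n1.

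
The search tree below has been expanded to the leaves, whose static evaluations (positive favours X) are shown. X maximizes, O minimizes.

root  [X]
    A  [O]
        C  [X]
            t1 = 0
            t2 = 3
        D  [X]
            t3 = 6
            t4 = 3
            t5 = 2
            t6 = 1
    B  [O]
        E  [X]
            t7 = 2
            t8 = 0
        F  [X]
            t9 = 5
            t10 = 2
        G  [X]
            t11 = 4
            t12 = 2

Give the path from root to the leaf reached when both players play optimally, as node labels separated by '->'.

root -> A -> C -> t2

C (X): max(0, 3) = 3
D (X): max(6, 3, 2, 1) = 6
A (O): min(3, 6) = 3
E (X): max(2, 0) = 2
F (X): max(5, 2) = 5
G (X): max(4, 2) = 4
B (O): min(2, 5, 4) = 2
root (X): max(3, 2) = 3
At root, X picks A (highest: 3).
At A, O picks C (lowest: 3).
At C, X picks t2 (highest: 3).
Terminal value 3.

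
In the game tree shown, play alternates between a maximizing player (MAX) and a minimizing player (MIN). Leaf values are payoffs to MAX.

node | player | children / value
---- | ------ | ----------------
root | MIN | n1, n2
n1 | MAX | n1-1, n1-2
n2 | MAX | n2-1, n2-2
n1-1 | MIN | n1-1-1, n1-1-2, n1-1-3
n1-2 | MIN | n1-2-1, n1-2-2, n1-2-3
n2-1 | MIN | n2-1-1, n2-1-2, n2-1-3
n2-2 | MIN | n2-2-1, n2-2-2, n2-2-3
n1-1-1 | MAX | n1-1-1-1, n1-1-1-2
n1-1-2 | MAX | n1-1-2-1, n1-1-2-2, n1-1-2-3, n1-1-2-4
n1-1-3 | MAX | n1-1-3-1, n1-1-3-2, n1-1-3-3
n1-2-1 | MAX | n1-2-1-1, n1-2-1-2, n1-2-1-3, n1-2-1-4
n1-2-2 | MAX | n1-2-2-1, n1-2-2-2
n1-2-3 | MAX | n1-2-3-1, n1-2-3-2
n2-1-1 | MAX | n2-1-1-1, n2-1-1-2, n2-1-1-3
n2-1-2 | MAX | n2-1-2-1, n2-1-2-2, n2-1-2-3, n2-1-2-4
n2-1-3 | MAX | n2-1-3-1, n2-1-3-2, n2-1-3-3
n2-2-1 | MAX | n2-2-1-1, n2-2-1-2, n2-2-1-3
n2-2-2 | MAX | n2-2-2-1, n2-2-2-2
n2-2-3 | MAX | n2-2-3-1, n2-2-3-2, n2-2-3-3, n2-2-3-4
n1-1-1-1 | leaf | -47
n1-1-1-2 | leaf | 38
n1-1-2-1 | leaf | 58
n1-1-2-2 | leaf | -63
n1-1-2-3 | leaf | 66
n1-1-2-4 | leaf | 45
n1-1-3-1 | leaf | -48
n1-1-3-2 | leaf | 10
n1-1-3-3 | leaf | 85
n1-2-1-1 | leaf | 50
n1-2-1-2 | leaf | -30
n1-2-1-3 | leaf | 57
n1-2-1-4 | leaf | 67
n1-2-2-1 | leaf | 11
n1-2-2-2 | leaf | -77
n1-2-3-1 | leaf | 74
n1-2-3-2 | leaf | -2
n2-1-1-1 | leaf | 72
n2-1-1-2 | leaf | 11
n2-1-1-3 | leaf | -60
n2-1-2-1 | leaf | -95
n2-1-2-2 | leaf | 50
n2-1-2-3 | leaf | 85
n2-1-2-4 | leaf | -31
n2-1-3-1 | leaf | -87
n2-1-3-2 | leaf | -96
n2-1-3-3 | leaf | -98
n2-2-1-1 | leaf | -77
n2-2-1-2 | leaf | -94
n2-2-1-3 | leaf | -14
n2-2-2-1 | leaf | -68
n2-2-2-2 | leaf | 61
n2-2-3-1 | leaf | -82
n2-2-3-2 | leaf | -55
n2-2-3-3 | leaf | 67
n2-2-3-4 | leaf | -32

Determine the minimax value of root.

n1-1-1 (MAX): max(-47, 38) = 38
n1-1-2 (MAX): max(58, -63, 66, 45) = 66
n1-1-3 (MAX): max(-48, 10, 85) = 85
n1-1 (MIN): min(38, 66, 85) = 38
n1-2-1 (MAX): max(50, -30, 57, 67) = 67
n1-2-2 (MAX): max(11, -77) = 11
n1-2-3 (MAX): max(74, -2) = 74
n1-2 (MIN): min(67, 11, 74) = 11
n1 (MAX): max(38, 11) = 38
n2-1-1 (MAX): max(72, 11, -60) = 72
n2-1-2 (MAX): max(-95, 50, 85, -31) = 85
n2-1-3 (MAX): max(-87, -96, -98) = -87
n2-1 (MIN): min(72, 85, -87) = -87
n2-2-1 (MAX): max(-77, -94, -14) = -14
n2-2-2 (MAX): max(-68, 61) = 61
n2-2-3 (MAX): max(-82, -55, 67, -32) = 67
n2-2 (MIN): min(-14, 61, 67) = -14
n2 (MAX): max(-87, -14) = -14
root (MIN): min(38, -14) = -14

-14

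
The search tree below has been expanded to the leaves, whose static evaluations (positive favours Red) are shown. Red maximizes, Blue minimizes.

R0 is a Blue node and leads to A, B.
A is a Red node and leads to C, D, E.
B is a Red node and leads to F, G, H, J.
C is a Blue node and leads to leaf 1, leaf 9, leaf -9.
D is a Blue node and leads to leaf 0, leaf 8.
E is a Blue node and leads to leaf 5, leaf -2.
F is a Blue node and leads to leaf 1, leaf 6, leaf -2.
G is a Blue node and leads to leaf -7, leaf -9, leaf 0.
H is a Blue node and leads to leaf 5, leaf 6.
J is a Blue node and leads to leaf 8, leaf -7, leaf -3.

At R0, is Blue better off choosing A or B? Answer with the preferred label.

A

C (Blue): min(1, 9, -9) = -9
D (Blue): min(0, 8) = 0
E (Blue): min(5, -2) = -2
A (Red): max(-9, 0, -2) = 0
F (Blue): min(1, 6, -2) = -2
G (Blue): min(-7, -9, 0) = -9
H (Blue): min(5, 6) = 5
J (Blue): min(8, -7, -3) = -7
B (Red): max(-2, -9, 5, -7) = 5
Blue prefers the lower value; A=0, B=5. A is better since 0 < 5.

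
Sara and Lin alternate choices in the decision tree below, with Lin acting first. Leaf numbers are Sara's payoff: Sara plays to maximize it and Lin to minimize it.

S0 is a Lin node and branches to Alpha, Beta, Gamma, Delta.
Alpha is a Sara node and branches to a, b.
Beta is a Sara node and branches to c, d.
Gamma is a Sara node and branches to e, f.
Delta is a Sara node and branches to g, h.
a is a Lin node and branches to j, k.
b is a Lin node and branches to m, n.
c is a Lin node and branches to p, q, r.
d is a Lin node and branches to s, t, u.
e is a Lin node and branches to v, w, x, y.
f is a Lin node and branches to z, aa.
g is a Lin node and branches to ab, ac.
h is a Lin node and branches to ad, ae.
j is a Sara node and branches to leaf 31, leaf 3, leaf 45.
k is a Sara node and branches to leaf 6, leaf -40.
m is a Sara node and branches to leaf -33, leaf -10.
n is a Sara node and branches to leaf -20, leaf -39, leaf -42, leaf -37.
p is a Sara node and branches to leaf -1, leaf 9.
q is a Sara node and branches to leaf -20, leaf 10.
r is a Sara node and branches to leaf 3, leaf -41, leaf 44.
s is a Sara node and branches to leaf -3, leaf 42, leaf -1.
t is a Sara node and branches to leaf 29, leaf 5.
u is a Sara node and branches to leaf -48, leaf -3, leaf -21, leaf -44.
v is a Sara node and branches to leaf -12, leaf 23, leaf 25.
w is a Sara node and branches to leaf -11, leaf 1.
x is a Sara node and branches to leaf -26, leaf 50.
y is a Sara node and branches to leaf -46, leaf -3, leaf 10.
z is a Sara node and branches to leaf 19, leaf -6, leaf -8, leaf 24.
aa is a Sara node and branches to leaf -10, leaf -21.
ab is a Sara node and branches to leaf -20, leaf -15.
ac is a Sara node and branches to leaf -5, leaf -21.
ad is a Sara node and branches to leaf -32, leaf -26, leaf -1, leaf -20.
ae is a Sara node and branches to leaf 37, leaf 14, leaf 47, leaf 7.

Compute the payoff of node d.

-3

s (Sara): max(-3, 42, -1) = 42
t (Sara): max(29, 5) = 29
u (Sara): max(-48, -3, -21, -44) = -3
d (Lin): min(42, 29, -3) = -3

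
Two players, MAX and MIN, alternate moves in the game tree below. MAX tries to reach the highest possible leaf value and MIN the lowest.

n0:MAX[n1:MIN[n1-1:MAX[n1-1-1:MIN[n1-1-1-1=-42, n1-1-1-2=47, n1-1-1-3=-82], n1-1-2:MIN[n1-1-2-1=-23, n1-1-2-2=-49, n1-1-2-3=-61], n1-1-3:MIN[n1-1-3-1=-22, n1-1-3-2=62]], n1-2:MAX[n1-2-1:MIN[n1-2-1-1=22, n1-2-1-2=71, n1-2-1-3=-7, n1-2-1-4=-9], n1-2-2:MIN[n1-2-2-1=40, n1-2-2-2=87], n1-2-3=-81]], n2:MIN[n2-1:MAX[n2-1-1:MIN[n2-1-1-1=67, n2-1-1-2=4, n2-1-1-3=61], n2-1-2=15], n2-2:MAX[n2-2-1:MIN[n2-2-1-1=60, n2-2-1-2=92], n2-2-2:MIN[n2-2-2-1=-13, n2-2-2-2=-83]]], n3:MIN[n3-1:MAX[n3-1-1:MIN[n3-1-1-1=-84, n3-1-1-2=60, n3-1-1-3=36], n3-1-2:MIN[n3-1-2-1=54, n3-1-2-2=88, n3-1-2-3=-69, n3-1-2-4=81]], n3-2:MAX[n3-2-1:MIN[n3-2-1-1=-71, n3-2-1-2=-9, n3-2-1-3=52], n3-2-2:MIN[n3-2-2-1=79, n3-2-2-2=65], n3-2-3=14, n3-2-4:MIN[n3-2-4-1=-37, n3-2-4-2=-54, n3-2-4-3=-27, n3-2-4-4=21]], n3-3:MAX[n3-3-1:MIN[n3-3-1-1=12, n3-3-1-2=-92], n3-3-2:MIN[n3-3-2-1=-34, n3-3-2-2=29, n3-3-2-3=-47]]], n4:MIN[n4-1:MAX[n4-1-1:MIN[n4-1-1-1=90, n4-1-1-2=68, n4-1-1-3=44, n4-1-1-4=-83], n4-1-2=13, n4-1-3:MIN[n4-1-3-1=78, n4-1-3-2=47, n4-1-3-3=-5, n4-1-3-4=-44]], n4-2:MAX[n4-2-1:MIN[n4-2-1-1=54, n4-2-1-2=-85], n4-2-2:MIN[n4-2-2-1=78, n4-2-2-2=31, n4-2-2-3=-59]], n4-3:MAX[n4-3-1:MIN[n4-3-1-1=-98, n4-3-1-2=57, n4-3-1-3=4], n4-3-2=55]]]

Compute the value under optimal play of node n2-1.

15

n2-1-1 (MIN): min(67, 4, 61) = 4
n2-1 (MAX): max(4, 15) = 15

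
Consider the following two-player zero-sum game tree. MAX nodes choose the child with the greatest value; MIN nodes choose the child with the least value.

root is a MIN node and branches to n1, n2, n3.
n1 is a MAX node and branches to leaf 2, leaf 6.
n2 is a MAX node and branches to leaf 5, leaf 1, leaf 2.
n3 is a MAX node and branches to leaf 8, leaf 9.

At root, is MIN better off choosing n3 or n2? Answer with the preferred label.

n3 (MAX): max(8, 9) = 9
n2 (MAX): max(5, 1, 2) = 5
MIN prefers the lower value; n3=9, n2=5. n2 is better since 5 < 9.

n2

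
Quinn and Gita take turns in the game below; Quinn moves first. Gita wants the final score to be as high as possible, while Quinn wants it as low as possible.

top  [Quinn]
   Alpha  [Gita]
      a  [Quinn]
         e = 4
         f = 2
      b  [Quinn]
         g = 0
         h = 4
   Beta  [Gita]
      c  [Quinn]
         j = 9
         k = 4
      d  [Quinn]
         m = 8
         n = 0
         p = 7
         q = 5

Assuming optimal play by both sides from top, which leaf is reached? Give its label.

f

a (Quinn): min(4, 2) = 2
b (Quinn): min(0, 4) = 0
Alpha (Gita): max(2, 0) = 2
c (Quinn): min(9, 4) = 4
d (Quinn): min(8, 0, 7, 5) = 0
Beta (Gita): max(4, 0) = 4
top (Quinn): min(2, 4) = 2
At top, Quinn picks Alpha (lowest: 2).
At Alpha, Gita picks a (highest: 2).
At a, Quinn picks f (lowest: 2).
Terminal value 2.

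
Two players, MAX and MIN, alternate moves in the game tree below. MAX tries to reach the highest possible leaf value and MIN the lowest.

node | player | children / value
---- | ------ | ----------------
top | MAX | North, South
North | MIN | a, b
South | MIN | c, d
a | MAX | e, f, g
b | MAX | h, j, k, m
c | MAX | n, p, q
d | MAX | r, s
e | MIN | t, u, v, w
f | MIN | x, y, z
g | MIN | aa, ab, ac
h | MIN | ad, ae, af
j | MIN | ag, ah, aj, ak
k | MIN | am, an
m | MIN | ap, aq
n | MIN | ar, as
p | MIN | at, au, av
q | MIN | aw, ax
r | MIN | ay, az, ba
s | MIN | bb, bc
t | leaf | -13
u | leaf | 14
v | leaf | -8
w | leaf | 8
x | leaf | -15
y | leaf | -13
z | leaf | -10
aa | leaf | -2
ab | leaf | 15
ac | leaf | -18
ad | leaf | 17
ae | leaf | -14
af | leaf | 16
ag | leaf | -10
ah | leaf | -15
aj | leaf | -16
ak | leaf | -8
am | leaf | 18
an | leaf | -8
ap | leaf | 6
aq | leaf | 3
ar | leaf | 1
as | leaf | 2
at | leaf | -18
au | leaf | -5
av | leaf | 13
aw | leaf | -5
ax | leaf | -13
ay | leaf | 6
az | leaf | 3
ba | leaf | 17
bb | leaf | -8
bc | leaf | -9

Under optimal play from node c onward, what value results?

1

n (MIN): min(1, 2) = 1
p (MIN): min(-18, -5, 13) = -18
q (MIN): min(-5, -13) = -13
c (MAX): max(1, -18, -13) = 1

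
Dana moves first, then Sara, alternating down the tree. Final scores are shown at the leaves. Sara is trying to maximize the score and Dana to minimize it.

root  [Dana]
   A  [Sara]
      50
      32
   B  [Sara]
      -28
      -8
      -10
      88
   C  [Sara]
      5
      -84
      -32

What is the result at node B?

B (Sara): max(-28, -8, -10, 88) = 88

88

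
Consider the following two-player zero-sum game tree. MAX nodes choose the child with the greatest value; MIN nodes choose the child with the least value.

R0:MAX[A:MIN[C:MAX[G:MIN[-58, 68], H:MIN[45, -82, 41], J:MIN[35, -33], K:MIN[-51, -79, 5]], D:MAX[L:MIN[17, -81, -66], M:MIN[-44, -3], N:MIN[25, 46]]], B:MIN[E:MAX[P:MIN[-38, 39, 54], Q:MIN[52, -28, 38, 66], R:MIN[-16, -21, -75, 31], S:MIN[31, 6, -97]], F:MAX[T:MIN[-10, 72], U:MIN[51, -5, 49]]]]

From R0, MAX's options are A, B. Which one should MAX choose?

G (MIN): min(-58, 68) = -58
H (MIN): min(45, -82, 41) = -82
J (MIN): min(35, -33) = -33
K (MIN): min(-51, -79, 5) = -79
C (MAX): max(-58, -82, -33, -79) = -33
L (MIN): min(17, -81, -66) = -81
M (MIN): min(-44, -3) = -44
N (MIN): min(25, 46) = 25
D (MAX): max(-81, -44, 25) = 25
A (MIN): min(-33, 25) = -33
P (MIN): min(-38, 39, 54) = -38
Q (MIN): min(52, -28, 38, 66) = -28
R (MIN): min(-16, -21, -75, 31) = -75
S (MIN): min(31, 6, -97) = -97
E (MAX): max(-38, -28, -75, -97) = -28
T (MIN): min(-10, 72) = -10
U (MIN): min(51, -5, 49) = -5
F (MAX): max(-10, -5) = -5
B (MIN): min(-28, -5) = -28
R0 (MAX): max(-33, -28) = -28
MAX at R0 wants the highest of {A=-33, B=-28}, so chooses B.

B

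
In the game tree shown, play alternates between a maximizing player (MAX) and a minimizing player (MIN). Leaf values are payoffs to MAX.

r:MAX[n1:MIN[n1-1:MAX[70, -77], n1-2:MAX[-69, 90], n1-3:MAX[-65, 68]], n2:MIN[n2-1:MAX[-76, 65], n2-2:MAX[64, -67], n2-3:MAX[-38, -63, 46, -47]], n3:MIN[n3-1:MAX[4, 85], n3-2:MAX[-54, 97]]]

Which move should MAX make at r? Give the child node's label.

n3

n1-1 (MAX): max(70, -77) = 70
n1-2 (MAX): max(-69, 90) = 90
n1-3 (MAX): max(-65, 68) = 68
n1 (MIN): min(70, 90, 68) = 68
n2-1 (MAX): max(-76, 65) = 65
n2-2 (MAX): max(64, -67) = 64
n2-3 (MAX): max(-38, -63, 46, -47) = 46
n2 (MIN): min(65, 64, 46) = 46
n3-1 (MAX): max(4, 85) = 85
n3-2 (MAX): max(-54, 97) = 97
n3 (MIN): min(85, 97) = 85
r (MAX): max(68, 46, 85) = 85
MAX at r wants the highest of {n1=68, n2=46, n3=85}, so chooses n3.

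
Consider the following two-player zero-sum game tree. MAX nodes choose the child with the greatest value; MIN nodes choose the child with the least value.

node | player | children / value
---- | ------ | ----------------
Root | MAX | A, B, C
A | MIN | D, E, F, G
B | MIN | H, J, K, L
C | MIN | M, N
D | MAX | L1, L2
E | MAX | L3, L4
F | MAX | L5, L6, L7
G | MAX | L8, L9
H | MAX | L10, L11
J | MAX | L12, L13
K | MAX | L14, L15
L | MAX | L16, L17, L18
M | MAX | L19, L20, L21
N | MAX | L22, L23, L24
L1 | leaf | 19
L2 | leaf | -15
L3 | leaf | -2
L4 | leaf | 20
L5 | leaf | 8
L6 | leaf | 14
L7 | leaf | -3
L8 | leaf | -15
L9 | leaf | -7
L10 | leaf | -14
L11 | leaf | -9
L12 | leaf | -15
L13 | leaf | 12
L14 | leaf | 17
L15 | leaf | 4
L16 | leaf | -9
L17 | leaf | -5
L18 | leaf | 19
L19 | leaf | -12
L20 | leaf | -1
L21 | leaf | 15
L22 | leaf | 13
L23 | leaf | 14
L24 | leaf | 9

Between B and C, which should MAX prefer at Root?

C

H (MAX): max(-14, -9) = -9
J (MAX): max(-15, 12) = 12
K (MAX): max(17, 4) = 17
L (MAX): max(-9, -5, 19) = 19
B (MIN): min(-9, 12, 17, 19) = -9
M (MAX): max(-12, -1, 15) = 15
N (MAX): max(13, 14, 9) = 14
C (MIN): min(15, 14) = 14
MAX prefers the higher value; B=-9, C=14. C is better since 14 > -9.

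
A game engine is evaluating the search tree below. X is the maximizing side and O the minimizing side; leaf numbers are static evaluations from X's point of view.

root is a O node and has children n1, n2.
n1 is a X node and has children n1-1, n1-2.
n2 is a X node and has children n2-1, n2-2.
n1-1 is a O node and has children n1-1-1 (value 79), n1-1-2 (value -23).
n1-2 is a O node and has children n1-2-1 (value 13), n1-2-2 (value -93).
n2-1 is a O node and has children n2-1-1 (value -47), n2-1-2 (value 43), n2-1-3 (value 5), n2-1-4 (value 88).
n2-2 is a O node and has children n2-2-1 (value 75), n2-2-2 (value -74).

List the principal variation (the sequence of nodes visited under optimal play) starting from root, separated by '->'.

root -> n2 -> n2-1 -> n2-1-1

n1-1 (O): min(79, -23) = -23
n1-2 (O): min(13, -93) = -93
n1 (X): max(-23, -93) = -23
n2-1 (O): min(-47, 43, 5, 88) = -47
n2-2 (O): min(75, -74) = -74
n2 (X): max(-47, -74) = -47
root (O): min(-23, -47) = -47
At root, O picks n2 (lowest: -47).
At n2, X picks n2-1 (highest: -47).
At n2-1, O picks n2-1-1 (lowest: -47).
Terminal value -47.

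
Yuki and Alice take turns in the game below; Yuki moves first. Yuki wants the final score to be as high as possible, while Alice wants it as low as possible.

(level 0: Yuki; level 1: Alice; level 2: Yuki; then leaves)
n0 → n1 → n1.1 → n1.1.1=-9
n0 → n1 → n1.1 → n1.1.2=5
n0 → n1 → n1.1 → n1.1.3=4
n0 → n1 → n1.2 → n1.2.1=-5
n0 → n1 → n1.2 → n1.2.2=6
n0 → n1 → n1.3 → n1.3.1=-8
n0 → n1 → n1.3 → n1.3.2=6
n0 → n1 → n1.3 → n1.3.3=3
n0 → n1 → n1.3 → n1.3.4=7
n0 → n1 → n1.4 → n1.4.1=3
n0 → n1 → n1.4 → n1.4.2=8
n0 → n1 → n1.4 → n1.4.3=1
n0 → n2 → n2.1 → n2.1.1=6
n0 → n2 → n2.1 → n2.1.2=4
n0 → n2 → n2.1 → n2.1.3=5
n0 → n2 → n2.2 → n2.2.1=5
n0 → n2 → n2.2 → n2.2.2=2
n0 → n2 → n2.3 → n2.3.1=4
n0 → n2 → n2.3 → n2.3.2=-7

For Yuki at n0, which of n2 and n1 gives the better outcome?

n1

n2.1 (Yuki): max(6, 4, 5) = 6
n2.2 (Yuki): max(5, 2) = 5
n2.3 (Yuki): max(4, -7) = 4
n2 (Alice): min(6, 5, 4) = 4
n1.1 (Yuki): max(-9, 5, 4) = 5
n1.2 (Yuki): max(-5, 6) = 6
n1.3 (Yuki): max(-8, 6, 3, 7) = 7
n1.4 (Yuki): max(3, 8, 1) = 8
n1 (Alice): min(5, 6, 7, 8) = 5
Yuki prefers the higher value; n2=4, n1=5. n1 is better since 5 > 4.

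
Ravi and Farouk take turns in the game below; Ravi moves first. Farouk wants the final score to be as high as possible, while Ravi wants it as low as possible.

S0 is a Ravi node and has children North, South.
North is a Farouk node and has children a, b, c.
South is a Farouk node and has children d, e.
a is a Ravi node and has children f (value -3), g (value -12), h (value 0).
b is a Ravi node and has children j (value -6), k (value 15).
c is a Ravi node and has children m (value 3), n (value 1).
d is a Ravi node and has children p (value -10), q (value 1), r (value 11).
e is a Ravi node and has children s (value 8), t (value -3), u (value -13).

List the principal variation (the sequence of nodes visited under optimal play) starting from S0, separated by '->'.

a (Ravi): min(-3, -12, 0) = -12
b (Ravi): min(-6, 15) = -6
c (Ravi): min(3, 1) = 1
North (Farouk): max(-12, -6, 1) = 1
d (Ravi): min(-10, 1, 11) = -10
e (Ravi): min(8, -3, -13) = -13
South (Farouk): max(-10, -13) = -10
S0 (Ravi): min(1, -10) = -10
At S0, Ravi picks South (lowest: -10).
At South, Farouk picks d (highest: -10).
At d, Ravi picks p (lowest: -10).
Terminal value -10.

S0 -> South -> d -> p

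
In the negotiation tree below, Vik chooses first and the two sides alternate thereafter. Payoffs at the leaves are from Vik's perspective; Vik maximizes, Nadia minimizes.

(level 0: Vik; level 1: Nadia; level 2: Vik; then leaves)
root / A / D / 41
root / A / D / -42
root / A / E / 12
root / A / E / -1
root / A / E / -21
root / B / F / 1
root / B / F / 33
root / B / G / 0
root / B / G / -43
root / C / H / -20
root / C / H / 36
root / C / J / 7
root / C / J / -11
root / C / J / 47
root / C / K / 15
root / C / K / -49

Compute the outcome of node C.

15

H (Vik): max(-20, 36) = 36
J (Vik): max(7, -11, 47) = 47
K (Vik): max(15, -49) = 15
C (Nadia): min(36, 47, 15) = 15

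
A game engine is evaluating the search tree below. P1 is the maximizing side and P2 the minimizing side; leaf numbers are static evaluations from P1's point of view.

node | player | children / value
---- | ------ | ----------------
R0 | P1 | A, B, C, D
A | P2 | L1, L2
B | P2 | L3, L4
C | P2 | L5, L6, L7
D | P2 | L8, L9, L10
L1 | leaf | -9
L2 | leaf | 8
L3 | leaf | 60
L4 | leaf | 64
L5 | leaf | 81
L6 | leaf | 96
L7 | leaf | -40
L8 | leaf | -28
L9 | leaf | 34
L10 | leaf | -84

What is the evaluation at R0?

60

A (P2): min(-9, 8) = -9
B (P2): min(60, 64) = 60
C (P2): min(81, 96, -40) = -40
D (P2): min(-28, 34, -84) = -84
R0 (P1): max(-9, 60, -40, -84) = 60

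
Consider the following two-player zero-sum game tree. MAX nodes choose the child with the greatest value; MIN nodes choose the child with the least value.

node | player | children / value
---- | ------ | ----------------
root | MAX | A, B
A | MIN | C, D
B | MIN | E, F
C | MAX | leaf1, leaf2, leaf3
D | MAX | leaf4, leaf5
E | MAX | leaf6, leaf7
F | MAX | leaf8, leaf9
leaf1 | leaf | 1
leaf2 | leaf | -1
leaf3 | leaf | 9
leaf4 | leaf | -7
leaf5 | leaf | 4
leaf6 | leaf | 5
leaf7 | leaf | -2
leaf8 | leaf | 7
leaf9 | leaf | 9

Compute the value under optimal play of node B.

E (MAX): max(5, -2) = 5
F (MAX): max(7, 9) = 9
B (MIN): min(5, 9) = 5

5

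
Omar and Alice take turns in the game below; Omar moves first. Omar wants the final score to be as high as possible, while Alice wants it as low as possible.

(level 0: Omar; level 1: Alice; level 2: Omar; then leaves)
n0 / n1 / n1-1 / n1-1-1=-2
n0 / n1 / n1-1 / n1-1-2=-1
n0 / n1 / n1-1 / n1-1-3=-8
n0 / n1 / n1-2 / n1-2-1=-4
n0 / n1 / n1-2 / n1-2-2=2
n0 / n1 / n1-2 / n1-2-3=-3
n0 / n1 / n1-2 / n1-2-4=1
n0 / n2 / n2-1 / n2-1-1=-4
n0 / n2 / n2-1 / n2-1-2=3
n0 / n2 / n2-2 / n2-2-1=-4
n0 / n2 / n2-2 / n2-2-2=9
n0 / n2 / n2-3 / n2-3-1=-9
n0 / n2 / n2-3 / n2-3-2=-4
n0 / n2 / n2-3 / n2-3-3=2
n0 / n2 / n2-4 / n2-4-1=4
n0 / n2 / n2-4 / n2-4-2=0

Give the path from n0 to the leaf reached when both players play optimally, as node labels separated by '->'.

n1-1 (Omar): max(-2, -1, -8) = -1
n1-2 (Omar): max(-4, 2, -3, 1) = 2
n1 (Alice): min(-1, 2) = -1
n2-1 (Omar): max(-4, 3) = 3
n2-2 (Omar): max(-4, 9) = 9
n2-3 (Omar): max(-9, -4, 2) = 2
n2-4 (Omar): max(4, 0) = 4
n2 (Alice): min(3, 9, 2, 4) = 2
n0 (Omar): max(-1, 2) = 2
At n0, Omar picks n2 (highest: 2).
At n2, Alice picks n2-3 (lowest: 2).
At n2-3, Omar picks n2-3-3 (highest: 2).
Terminal value 2.

n0 -> n2 -> n2-3 -> n2-3-3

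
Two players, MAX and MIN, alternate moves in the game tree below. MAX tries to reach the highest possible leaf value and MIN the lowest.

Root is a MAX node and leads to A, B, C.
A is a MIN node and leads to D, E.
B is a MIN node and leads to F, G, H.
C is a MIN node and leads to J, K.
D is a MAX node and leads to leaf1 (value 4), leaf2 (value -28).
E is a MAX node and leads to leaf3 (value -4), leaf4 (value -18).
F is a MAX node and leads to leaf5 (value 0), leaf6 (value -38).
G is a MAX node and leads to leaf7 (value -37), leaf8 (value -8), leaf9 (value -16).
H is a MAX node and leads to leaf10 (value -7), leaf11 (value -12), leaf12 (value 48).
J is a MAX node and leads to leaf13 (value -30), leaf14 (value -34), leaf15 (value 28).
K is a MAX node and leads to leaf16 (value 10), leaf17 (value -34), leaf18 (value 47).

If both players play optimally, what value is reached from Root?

28

D (MAX): max(4, -28) = 4
E (MAX): max(-4, -18) = -4
A (MIN): min(4, -4) = -4
F (MAX): max(0, -38) = 0
G (MAX): max(-37, -8, -16) = -8
H (MAX): max(-7, -12, 48) = 48
B (MIN): min(0, -8, 48) = -8
J (MAX): max(-30, -34, 28) = 28
K (MAX): max(10, -34, 47) = 47
C (MIN): min(28, 47) = 28
Root (MAX): max(-4, -8, 28) = 28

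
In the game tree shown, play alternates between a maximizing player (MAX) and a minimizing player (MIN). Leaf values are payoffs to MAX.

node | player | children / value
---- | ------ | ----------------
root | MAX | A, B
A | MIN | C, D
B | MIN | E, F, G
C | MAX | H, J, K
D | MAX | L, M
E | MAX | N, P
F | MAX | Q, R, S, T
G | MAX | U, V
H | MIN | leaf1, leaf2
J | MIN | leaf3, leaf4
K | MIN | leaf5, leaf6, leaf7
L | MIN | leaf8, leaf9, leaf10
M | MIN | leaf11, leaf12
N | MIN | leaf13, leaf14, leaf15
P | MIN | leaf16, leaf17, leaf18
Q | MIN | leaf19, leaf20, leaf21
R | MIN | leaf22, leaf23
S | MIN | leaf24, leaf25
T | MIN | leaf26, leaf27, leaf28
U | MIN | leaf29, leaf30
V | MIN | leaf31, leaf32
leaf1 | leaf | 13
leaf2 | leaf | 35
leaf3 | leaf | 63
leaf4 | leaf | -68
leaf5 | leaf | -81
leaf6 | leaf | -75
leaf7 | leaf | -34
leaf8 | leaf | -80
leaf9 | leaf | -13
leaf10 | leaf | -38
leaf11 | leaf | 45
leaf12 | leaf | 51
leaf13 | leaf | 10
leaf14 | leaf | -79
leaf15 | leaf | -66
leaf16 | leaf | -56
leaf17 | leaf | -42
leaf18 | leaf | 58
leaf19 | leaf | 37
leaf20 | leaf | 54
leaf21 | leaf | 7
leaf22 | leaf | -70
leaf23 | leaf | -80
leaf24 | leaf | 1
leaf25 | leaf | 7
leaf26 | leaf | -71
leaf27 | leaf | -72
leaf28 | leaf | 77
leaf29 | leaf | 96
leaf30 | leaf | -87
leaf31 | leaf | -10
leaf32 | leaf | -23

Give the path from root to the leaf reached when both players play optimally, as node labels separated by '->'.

H (MIN): min(13, 35) = 13
J (MIN): min(63, -68) = -68
K (MIN): min(-81, -75, -34) = -81
C (MAX): max(13, -68, -81) = 13
L (MIN): min(-80, -13, -38) = -80
M (MIN): min(45, 51) = 45
D (MAX): max(-80, 45) = 45
A (MIN): min(13, 45) = 13
N (MIN): min(10, -79, -66) = -79
P (MIN): min(-56, -42, 58) = -56
E (MAX): max(-79, -56) = -56
Q (MIN): min(37, 54, 7) = 7
R (MIN): min(-70, -80) = -80
S (MIN): min(1, 7) = 1
T (MIN): min(-71, -72, 77) = -72
F (MAX): max(7, -80, 1, -72) = 7
U (MIN): min(96, -87) = -87
V (MIN): min(-10, -23) = -23
G (MAX): max(-87, -23) = -23
B (MIN): min(-56, 7, -23) = -56
root (MAX): max(13, -56) = 13
At root, MAX picks A (highest: 13).
At A, MIN picks C (lowest: 13).
At C, MAX picks H (highest: 13).
At H, MIN picks leaf1 (lowest: 13).
Terminal value 13.

root -> A -> C -> H -> leaf1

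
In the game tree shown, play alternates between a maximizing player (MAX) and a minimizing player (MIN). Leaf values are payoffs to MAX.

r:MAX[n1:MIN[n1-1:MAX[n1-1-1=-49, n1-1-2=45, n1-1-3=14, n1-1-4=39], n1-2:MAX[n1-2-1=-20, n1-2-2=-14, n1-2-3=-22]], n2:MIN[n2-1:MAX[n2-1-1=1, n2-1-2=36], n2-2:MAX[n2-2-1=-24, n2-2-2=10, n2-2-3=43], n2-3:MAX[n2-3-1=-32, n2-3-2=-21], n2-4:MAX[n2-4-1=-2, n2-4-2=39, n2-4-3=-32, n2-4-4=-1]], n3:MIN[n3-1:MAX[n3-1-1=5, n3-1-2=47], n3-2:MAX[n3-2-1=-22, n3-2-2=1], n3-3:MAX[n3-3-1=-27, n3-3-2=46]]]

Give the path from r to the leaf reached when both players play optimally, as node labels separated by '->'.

r -> n3 -> n3-2 -> n3-2-2

n1-1 (MAX): max(-49, 45, 14, 39) = 45
n1-2 (MAX): max(-20, -14, -22) = -14
n1 (MIN): min(45, -14) = -14
n2-1 (MAX): max(1, 36) = 36
n2-2 (MAX): max(-24, 10, 43) = 43
n2-3 (MAX): max(-32, -21) = -21
n2-4 (MAX): max(-2, 39, -32, -1) = 39
n2 (MIN): min(36, 43, -21, 39) = -21
n3-1 (MAX): max(5, 47) = 47
n3-2 (MAX): max(-22, 1) = 1
n3-3 (MAX): max(-27, 46) = 46
n3 (MIN): min(47, 1, 46) = 1
r (MAX): max(-14, -21, 1) = 1
At r, MAX picks n3 (highest: 1).
At n3, MIN picks n3-2 (lowest: 1).
At n3-2, MAX picks n3-2-2 (highest: 1).
Terminal value 1.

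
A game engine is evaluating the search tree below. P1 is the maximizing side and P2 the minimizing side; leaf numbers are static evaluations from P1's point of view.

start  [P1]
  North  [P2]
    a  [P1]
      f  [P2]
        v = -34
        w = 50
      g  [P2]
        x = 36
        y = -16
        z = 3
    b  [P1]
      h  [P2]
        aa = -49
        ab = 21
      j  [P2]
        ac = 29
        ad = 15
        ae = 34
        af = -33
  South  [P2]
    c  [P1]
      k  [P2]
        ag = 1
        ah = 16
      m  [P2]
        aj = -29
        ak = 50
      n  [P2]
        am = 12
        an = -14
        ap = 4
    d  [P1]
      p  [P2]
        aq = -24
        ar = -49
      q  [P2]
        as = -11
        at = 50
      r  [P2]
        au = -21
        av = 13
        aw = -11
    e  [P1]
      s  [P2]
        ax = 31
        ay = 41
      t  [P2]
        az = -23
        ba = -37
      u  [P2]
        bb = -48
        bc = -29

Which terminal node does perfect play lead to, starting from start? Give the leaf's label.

f (P2): min(-34, 50) = -34
g (P2): min(36, -16, 3) = -16
a (P1): max(-34, -16) = -16
h (P2): min(-49, 21) = -49
j (P2): min(29, 15, 34, -33) = -33
b (P1): max(-49, -33) = -33
North (P2): min(-16, -33) = -33
k (P2): min(1, 16) = 1
m (P2): min(-29, 50) = -29
n (P2): min(12, -14, 4) = -14
c (P1): max(1, -29, -14) = 1
p (P2): min(-24, -49) = -49
q (P2): min(-11, 50) = -11
r (P2): min(-21, 13, -11) = -21
d (P1): max(-49, -11, -21) = -11
s (P2): min(31, 41) = 31
t (P2): min(-23, -37) = -37
u (P2): min(-48, -29) = -48
e (P1): max(31, -37, -48) = 31
South (P2): min(1, -11, 31) = -11
start (P1): max(-33, -11) = -11
At start, P1 picks South (highest: -11).
At South, P2 picks d (lowest: -11).
At d, P1 picks q (highest: -11).
At q, P2 picks as (lowest: -11).
Terminal value -11.

as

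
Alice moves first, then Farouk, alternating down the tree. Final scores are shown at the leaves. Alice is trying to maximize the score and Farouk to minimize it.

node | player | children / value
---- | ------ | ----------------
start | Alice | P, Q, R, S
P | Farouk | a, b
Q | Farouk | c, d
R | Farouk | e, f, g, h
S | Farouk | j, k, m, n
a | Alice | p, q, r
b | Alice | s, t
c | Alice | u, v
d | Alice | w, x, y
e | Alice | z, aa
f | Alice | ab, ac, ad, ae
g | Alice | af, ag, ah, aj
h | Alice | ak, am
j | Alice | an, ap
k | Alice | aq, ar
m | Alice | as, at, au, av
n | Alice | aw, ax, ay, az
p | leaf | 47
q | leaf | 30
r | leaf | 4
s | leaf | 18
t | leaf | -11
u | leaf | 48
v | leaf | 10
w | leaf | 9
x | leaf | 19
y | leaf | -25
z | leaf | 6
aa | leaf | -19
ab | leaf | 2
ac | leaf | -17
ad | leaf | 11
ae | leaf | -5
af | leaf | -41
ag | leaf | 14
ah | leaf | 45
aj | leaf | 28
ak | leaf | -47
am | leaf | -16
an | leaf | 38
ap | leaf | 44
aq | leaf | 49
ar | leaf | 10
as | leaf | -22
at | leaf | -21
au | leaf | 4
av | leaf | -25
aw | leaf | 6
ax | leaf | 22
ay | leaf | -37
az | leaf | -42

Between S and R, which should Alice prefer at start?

S

j (Alice): max(38, 44) = 44
k (Alice): max(49, 10) = 49
m (Alice): max(-22, -21, 4, -25) = 4
n (Alice): max(6, 22, -37, -42) = 22
S (Farouk): min(44, 49, 4, 22) = 4
e (Alice): max(6, -19) = 6
f (Alice): max(2, -17, 11, -5) = 11
g (Alice): max(-41, 14, 45, 28) = 45
h (Alice): max(-47, -16) = -16
R (Farouk): min(6, 11, 45, -16) = -16
Alice prefers the higher value; S=4, R=-16. S is better since 4 > -16.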